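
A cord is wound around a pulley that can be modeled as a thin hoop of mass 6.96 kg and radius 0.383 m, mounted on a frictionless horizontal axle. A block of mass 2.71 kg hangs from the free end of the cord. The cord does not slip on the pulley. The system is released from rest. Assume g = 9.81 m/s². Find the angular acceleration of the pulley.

I = MR² = (6.96)(0.383)² = 1.021 kg·m².
Block: mg − T = ma. Pulley: TR = Iα. No-slip: a = αR, so T = (I/R²)a = 6.960·a.
Then mg = (m + 6.960)a, so a = (2.71)(9.81)/(2.71 + 6.960) = 2.749 m/s².
α = a/R = 2.749/0.383 = 7.178 rad/s².

α ≈ 7.18 rad/s²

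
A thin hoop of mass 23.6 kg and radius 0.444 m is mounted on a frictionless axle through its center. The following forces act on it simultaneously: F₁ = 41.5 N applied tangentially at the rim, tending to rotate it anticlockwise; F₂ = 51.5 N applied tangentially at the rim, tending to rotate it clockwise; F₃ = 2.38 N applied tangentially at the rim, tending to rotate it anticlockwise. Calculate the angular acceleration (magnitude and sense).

α ≈ 0.727 rad/s², clockwise

I = MR² = (23.6)(0.444)² = 4.652 kg·m².
Taking anticlockwise as positive: τ₁ = +(41.5)(0.444) = +18.43 N·m; τ₂ = −(51.5)(0.444) = −22.87 N·m; τ₃ = +(2.38)(0.444) = +1.057 N·m.
Net torque τ = -3.383 N·m.
α = τ/I = -3.383/4.652 = -0.7272 rad/s².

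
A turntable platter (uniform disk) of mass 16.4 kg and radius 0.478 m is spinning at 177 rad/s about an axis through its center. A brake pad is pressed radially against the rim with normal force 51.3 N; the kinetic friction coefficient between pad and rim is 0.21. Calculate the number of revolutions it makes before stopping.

≈ 907 revolutions

I = ½MR² = (1/2)(16.4)(0.478)² = 1.874 kg·m².
Friction force f = μN = (0.21)(51.3) = 10.77 N at the rim; torque magnitude τ = fR = 5.149 N·m, opposing ω.
|α| = τ/I = 5.149/1.874 = 2.748 rad/s² (deceleration).
ω² = ω₀² − 2|α|θ with ω = 0 ⇒ θ = ω₀²/(2|α|) = 5699 rad = 907.1 rev.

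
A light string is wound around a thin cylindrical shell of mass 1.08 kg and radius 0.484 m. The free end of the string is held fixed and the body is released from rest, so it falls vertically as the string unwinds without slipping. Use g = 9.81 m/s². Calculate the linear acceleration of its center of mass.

a ≈ 4.91 m/s²

Translation: Mg − T = Ma. Rotation about the center: TR = Iα with I = MR².
With a = αR: T = (I/R²)a = M a, so Mg = (1 + 1.000)Ma.
a = g/(1 + 1.000) = 9.81/2.000 = 4.905 m/s².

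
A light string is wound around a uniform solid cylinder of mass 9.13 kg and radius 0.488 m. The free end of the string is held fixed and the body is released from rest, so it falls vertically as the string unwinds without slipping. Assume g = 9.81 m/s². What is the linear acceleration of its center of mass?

a ≈ 6.54 m/s²

Translation: Mg − T = Ma. Rotation about the center: TR = Iα with I = ½MR².
With a = αR: T = (I/R²)a = (1/2)M a, so Mg = (1 + 0.5000)Ma.
a = g/(1 + 0.5000) = 9.81/1.500 = 6.540 m/s².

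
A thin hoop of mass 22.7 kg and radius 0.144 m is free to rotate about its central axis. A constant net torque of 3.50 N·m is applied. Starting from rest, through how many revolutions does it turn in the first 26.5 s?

≈ 416 revolutions

I = MR² = (22.7)(0.144)² = 0.4707 kg·m².
α = τ/I = 3.50/0.4707 = 7.436 rad/s².
θ = ½αt² = ½(7.436)(26.5)² = 2611 rad.
Revolutions = θ/(2π) = 415.5.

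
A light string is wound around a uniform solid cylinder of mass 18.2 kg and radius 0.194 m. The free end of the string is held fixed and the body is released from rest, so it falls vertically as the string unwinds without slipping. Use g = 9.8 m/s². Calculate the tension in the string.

Translation: Mg − T = Ma. Rotation about the center: TR = Iα with I = ½MR².
With a = αR: T = (I/R²)a = (1/2)M a, so Mg = (1 + 0.5000)Ma.
a = g/(1 + 0.5000) = 9.8/1.500 = 6.533 m/s².
T = 0.5000·M·a = (0.5000)(18.2)(6.533) = 59.45 N.

T ≈ 59.5 N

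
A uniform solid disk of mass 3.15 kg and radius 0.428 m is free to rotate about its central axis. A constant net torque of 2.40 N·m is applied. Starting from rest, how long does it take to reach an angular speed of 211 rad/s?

t ≈ 25.4 s

I = ½MR² = (1/2)(3.15)(0.428)² = 0.2885 kg·m².
α = τ/I = 2.40/0.2885 = 8.318 rad/s².
ω = αt ⇒ t = ω/α = 211/8.318 = 25.37 s.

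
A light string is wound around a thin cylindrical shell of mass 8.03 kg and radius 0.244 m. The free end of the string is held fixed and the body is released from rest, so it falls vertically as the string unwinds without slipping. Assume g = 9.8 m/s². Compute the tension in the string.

T ≈ 39.3 N

Translation: Mg − T = Ma. Rotation about the center: TR = Iα with I = MR².
With a = αR: T = (I/R²)a = M a, so Mg = (1 + 1.000)Ma.
a = g/(1 + 1.000) = 9.8/2.000 = 4.900 m/s².
T = 1.000·M·a = (1.000)(8.03)(4.900) = 39.35 N.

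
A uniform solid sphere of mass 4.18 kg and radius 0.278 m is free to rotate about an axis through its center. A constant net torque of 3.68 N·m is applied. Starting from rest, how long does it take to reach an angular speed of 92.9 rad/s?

I = (2/5)MR² = (2/5)(4.18)(0.278)² = 0.1292 kg·m².
α = τ/I = 3.68/0.1292 = 28.48 rad/s².
ω = αt ⇒ t = ω/α = 92.9/28.48 = 3.262 s.

t ≈ 3.26 s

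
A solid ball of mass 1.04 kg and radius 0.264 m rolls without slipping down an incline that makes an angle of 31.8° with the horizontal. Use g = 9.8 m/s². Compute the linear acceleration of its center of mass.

Translation along the incline: Mg sinθ − f = Ma.
Rotation about the center: fR = Iα with I = (2/5)MR². No-slip gives a = αR, so f = (I/R²)a = (2/5)M a.
Substituting: Mg sinθ = (1 + 0.4000)Ma, so a = g sinθ/(1 + 0.4000) = (9.8) sin 31.8° / 1.400 = 3.689 m/s².

a ≈ 3.69 m/s²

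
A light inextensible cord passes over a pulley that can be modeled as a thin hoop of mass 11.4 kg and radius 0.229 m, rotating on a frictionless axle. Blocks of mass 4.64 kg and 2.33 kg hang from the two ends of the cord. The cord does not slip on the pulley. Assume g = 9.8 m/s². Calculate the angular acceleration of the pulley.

I = MR² = (11.4)(0.229)² = 0.5978 kg·m².
Heavier block: m₁g − T₁ = m₁a. Lighter block: T₂ − m₂g = m₂a.
Pulley: (T₁ − T₂)R = Iα = I(a/R), so T₁ − T₂ = (I/R²)a = 1·M_p a = 11.40·a.
Adding the three: (m₁ − m₂)g = (m₁ + m₂ + 11.40)a, so a = (4.64 − 2.33)(9.8)/(4.64 + 2.33 + 11.40) = 1.232 m/s².
α = a/R = 1.232/0.229 = 5.381 rad/s².

α ≈ 5.38 rad/s²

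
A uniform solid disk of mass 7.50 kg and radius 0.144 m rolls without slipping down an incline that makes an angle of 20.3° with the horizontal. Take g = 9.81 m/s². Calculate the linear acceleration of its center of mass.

a ≈ 2.27 m/s²

Translation along the incline: Mg sinθ − f = Ma.
Rotation about the center: fR = Iα with I = ½MR². No-slip gives a = αR, so f = (I/R²)a = (1/2)M a.
Substituting: Mg sinθ = (1 + 0.5000)Ma, so a = g sinθ/(1 + 0.5000) = (9.81) sin 20.3° / 1.500 = 2.269 m/s².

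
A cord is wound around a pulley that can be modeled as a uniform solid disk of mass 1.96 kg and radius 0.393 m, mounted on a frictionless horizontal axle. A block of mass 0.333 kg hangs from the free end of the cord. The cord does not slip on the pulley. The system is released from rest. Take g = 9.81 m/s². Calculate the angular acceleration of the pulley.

α ≈ 6.33 rad/s²

I = ½MR² = (1/2)(1.96)(0.393)² = 0.1514 kg·m².
Block: mg − T = ma. Pulley: TR = Iα. No-slip: a = αR, so T = (I/R²)a = 0.9800·a.
Then mg = (m + 0.9800)a, so a = (0.333)(9.81)/(0.333 + 0.9800) = 2.488 m/s².
α = a/R = 2.488/0.393 = 6.331 rad/s².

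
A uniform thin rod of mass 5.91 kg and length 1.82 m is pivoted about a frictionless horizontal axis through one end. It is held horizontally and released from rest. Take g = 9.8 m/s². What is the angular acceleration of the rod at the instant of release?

α ≈ 8.08 rad/s²

About the pivot, I = (1/3)ML² = (1/3)(5.91)(1.82)² = 6.525 kg·m².
The weight acts at the center, a distance L/2 = 0.9100 m from the pivot; τ = Mg(L/2) = 52.71 N·m.
α = τ/I = 52.71/6.525 = 8.077 rad/s².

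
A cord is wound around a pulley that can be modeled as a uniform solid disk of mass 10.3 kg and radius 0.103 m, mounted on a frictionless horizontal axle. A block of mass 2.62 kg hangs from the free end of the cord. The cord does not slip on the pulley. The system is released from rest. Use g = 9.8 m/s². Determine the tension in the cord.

I = ½MR² = (1/2)(10.3)(0.103)² = 0.05464 kg·m².
Block: mg − T = ma. Pulley: TR = Iα. No-slip: a = αR, so T = (I/R²)a = 5.150·a.
Then mg = (m + 5.150)a, so a = (2.62)(9.8)/(2.62 + 5.150) = 3.305 m/s².
T = 5.150·a = 17.02 N.

T ≈ 17.0 N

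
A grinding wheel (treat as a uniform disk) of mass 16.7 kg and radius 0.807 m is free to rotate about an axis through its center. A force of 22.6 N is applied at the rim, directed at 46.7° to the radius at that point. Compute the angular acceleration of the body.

α ≈ 2.44 rad/s²

I = ½MR² = (1/2)(16.7)(0.807)² = 5.438 kg·m².
Only the tangential component produces torque: τ = F R sinθ = (22.6)(0.807) sin 46.7° = 13.27 N·m.
Newton's second law for rotation, τ = Iα, gives α = τ/I = 13.27/5.438 = 2.441 rad/s².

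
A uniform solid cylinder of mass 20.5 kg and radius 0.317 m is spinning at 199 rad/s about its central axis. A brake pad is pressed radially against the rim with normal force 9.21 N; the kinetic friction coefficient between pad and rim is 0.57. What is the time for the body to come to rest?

t ≈ 123 s

I = ½MR² = (1/2)(20.5)(0.317)² = 1.030 kg·m².
Friction force f = μN = (0.57)(9.21) = 5.250 N at the rim; torque magnitude τ = fR = 1.664 N·m, opposing ω.
|α| = τ/I = 1.664/1.030 = 1.616 rad/s² (deceleration).
0 = ω₀ − |α|t ⇒ t = ω₀/|α| = 199/1.616 = 123.2 s.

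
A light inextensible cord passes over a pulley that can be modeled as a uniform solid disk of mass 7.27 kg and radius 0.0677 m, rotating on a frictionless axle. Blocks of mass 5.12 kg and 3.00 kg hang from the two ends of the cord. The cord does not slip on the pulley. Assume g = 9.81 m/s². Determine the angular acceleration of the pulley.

I = ½MR² = (1/2)(7.27)(0.0677)² = 0.01666 kg·m².
Heavier block: m₁g − T₁ = m₁a. Lighter block: T₂ − m₂g = m₂a.
Pulley: (T₁ − T₂)R = Iα = I(a/R), so T₁ − T₂ = (I/R²)a = (1/2)M_p a = 3.635·a.
Adding the three: (m₁ − m₂)g = (m₁ + m₂ + 3.635)a, so a = (5.12 − 3.00)(9.81)/(5.12 + 3.00 + 3.635) = 1.769 m/s².
α = a/R = 1.769/0.0677 = 26.13 rad/s².

α ≈ 26.1 rad/s²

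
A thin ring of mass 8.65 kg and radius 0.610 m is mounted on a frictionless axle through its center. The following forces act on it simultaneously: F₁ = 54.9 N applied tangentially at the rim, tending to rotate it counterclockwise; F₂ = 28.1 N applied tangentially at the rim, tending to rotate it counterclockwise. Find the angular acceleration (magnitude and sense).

I = MR² = (8.65)(0.610)² = 3.219 kg·m².
Taking counterclockwise as positive: τ₁ = +(54.9)(0.610) = +33.49 N·m; τ₂ = +(28.1)(0.610) = +17.14 N·m.
Net torque τ = 50.63 N·m.
α = τ/I = 50.63/3.219 = 15.73 rad/s².

α ≈ 15.7 rad/s², counterclockwise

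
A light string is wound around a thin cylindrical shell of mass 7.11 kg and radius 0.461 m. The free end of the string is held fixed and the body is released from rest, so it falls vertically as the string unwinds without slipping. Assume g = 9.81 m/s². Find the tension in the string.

Translation: Mg − T = Ma. Rotation about the center: TR = Iα with I = MR².
With a = αR: T = (I/R²)a = M a, so Mg = (1 + 1.000)Ma.
a = g/(1 + 1.000) = 9.81/2.000 = 4.905 m/s².
T = 1.000·M·a = (1.000)(7.11)(4.905) = 34.87 N.

T ≈ 34.9 N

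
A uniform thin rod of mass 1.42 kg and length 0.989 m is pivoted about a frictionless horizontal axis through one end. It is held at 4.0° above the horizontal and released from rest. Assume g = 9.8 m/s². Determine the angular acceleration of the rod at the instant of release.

About the pivot, I = (1/3)ML² = (1/3)(1.42)(0.989)² = 0.4630 kg·m².
The weight acts at the center, a distance L/2 = 0.4945 m from the pivot; τ = Mg(L/2) cos 4.0° = 6.865 N·m.
α = τ/I = 6.865/0.4630 = 14.83 rad/s².
(Equivalently α = (3g/(2L)) cos 4.0° = 14.83 rad/s².)

α ≈ 14.8 rad/s²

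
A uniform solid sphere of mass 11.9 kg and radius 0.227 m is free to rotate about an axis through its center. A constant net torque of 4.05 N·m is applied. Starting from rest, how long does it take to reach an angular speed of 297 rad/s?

I = (2/5)MR² = (2/5)(11.9)(0.227)² = 0.2453 kg·m².
α = τ/I = 4.05/0.2453 = 16.51 rad/s².
ω = αt ⇒ t = ω/α = 297/16.51 = 17.99 s.

t ≈ 18.0 s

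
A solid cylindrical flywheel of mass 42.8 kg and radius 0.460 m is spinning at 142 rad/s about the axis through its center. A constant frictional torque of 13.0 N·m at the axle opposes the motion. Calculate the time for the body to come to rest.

I = ½MR² = (1/2)(42.8)(0.460)² = 4.528 kg·m².
The net torque has magnitude 13.0 N·m, opposing ω.
|α| = τ/I = 13.00/4.528 = 2.871 rad/s² (deceleration).
0 = ω₀ − |α|t ⇒ t = ω₀/|α| = 142/2.871 = 49.46 s.

t ≈ 49.5 s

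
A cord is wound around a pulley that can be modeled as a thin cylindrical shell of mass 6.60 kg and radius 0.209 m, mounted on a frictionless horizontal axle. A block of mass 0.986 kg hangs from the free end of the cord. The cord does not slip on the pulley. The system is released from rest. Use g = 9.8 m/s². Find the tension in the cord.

T ≈ 8.41 N

I = MR² = (6.60)(0.209)² = 0.2883 kg·m².
Block: mg − T = ma. Pulley: TR = Iα. No-slip: a = αR, so T = (I/R²)a = 6.600·a.
Then mg = (m + 6.600)a, so a = (0.986)(9.8)/(0.986 + 6.600) = 1.274 m/s².
T = 6.600·a = 8.407 N.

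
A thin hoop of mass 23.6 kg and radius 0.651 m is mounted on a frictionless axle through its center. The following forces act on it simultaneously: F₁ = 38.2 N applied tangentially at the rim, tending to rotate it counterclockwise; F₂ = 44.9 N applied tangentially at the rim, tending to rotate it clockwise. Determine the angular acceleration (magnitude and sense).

I = MR² = (23.6)(0.651)² = 10.00 kg·m².
Taking counterclockwise as positive: τ₁ = +(38.2)(0.651) = +24.87 N·m; τ₂ = −(44.9)(0.651) = −29.23 N·m.
Net torque τ = -4.362 N·m.
α = τ/I = -4.362/10.00 = -0.4361 rad/s².

α ≈ 0.436 rad/s², clockwise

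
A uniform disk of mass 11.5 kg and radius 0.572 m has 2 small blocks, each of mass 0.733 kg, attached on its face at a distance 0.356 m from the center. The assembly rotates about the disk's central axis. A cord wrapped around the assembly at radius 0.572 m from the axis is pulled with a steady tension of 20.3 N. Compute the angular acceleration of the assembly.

α ≈ 5.62 rad/s²

I_disk = ½MR² = ½(11.5)(0.572)² = 1.881 kg·m².
I_blocks = 2·m·r² = 2(0.733)(0.356)² = 0.1858 kg·m².
Total I = 2.067 kg·m².
τ = F r = (20.3)(0.572) = 11.61 N·m.
α = τ/I = 11.61/2.067 = 5.617 rad/s².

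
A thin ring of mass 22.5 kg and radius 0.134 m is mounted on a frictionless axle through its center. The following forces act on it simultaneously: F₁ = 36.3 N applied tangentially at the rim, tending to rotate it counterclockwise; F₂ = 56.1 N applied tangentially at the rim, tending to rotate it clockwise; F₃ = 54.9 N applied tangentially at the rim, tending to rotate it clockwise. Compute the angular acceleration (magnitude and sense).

I = MR² = (22.5)(0.134)² = 0.4040 kg·m².
Taking counterclockwise as positive: τ₁ = +(36.3)(0.134) = +4.864 N·m; τ₂ = −(56.1)(0.134) = −7.517 N·m; τ₃ = −(54.9)(0.134) = −7.357 N·m.
Net torque τ = -10.01 N·m.
α = τ/I = -10.01/0.4040 = -24.78 rad/s².

α ≈ 24.8 rad/s², clockwise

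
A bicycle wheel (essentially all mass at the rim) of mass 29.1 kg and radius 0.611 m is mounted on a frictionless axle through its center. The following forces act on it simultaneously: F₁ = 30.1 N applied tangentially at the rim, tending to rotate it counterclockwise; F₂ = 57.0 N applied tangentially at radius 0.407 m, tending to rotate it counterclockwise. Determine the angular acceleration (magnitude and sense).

I = MR² = (29.1)(0.611)² = 10.86 kg·m².
Taking counterclockwise as positive: τ₁ = +(30.1)(0.611) = +18.39 N·m; τ₂ = +(57.0)(0.407) = +23.20 N·m.
Net torque τ = 41.59 N·m.
α = τ/I = 41.59/10.86 = 3.828 rad/s².

α ≈ 3.83 rad/s², counterclockwise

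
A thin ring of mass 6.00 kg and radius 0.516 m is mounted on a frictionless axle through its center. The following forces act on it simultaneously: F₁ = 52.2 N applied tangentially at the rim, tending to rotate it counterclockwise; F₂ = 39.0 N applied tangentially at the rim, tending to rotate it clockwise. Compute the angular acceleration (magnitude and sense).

I = MR² = (6.00)(0.516)² = 1.598 kg·m².
Taking counterclockwise as positive: τ₁ = +(52.2)(0.516) = +26.94 N·m; τ₂ = −(39.0)(0.516) = −20.12 N·m.
Net torque τ = 6.811 N·m.
α = τ/I = 6.811/1.598 = 4.264 rad/s².

α ≈ 4.26 rad/s², counterclockwise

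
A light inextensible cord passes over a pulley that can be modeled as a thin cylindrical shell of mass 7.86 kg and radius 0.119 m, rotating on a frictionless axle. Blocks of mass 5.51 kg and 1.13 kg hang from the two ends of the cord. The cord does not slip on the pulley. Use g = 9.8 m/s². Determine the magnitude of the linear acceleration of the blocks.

I = MR² = (7.86)(0.119)² = 0.1113 kg·m².
Heavier block: m₁g − T₁ = m₁a. Lighter block: T₂ − m₂g = m₂a.
Pulley: (T₁ − T₂)R = Iα = I(a/R), so T₁ − T₂ = (I/R²)a = 1·M_p a = 7.860·a.
Adding the three: (m₁ − m₂)g = (m₁ + m₂ + 7.860)a, so a = (5.51 − 1.13)(9.8)/(5.51 + 1.13 + 7.860) = 2.960 m/s².

a ≈ 2.96 m/s²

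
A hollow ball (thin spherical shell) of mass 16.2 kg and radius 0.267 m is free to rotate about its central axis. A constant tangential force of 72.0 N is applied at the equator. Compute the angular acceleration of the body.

α ≈ 25.0 rad/s²

I = (2/3)MR² = (2/3)(16.2)(0.267)² = 0.7699 kg·m².
τ = F R = (72.0)(0.267) = 19.22 N·m.
From τ = Iα: α = 19.22/0.7699 = 24.97 rad/s².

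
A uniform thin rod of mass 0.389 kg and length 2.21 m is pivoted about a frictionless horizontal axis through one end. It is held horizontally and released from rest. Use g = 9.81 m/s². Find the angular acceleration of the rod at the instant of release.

α ≈ 6.66 rad/s²

About the pivot, I = (1/3)ML² = (1/3)(0.389)(2.21)² = 0.6333 kg·m².
The weight acts at the center, a distance L/2 = 1.105 m from the pivot; τ = Mg(L/2) = 4.217 N·m.
α = τ/I = 4.217/0.6333 = 6.658 rad/s².
(Equivalently α = (3g/(2L)) = 6.658 rad/s².)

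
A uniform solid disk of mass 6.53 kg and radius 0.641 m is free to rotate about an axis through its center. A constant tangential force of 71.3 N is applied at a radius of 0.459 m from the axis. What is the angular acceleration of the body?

I = ½MR² = (1/2)(6.53)(0.641)² = 1.342 kg·m².
τ = F·r = (71.3)(0.459) = 32.73 N·m.
From τ = Iα: α = 32.73/1.342 = 24.40 rad/s².

α ≈ 24.4 rad/s²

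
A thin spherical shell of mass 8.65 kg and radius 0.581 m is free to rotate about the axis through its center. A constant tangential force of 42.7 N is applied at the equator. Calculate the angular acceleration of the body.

α ≈ 12.7 rad/s²

I = (2/3)MR² = (2/3)(8.65)(0.581)² = 1.947 kg·m².
τ = F R = (42.7)(0.581) = 24.81 N·m.
Newton's second law for rotation, τ = Iα, gives α = τ/I = 24.81/1.947 = 12.74 rad/s².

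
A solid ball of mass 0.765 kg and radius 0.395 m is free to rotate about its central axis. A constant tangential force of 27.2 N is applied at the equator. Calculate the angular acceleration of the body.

I = (2/5)MR² = (2/5)(0.765)(0.395)² = 0.04774 kg·m².
τ = F R = (27.2)(0.395) = 10.74 N·m.
Newton's second law for rotation, τ = Iα, gives α = τ/I = 10.74/0.04774 = 225.0 rad/s².

α ≈ 225 rad/s²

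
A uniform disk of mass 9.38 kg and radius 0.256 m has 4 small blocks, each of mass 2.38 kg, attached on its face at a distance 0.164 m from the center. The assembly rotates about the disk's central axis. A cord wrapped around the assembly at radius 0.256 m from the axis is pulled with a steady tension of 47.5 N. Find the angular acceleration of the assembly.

I_disk = ½MR² = ½(9.38)(0.256)² = 0.3074 kg·m².
I_blocks = 4·m·r² = 4(2.38)(0.164)² = 0.2560 kg·m².
Total I = 0.5634 kg·m².
τ = F r = (47.5)(0.256) = 12.16 N·m.
α = τ/I = 12.16/0.5634 = 21.58 rad/s².

α ≈ 21.6 rad/s²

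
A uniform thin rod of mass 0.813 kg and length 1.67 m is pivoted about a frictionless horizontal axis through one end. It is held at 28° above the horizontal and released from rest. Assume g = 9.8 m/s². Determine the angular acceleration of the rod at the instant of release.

About the pivot, I = (1/3)ML² = (1/3)(0.813)(1.67)² = 0.7558 kg·m².
The weight acts at the center, a distance L/2 = 0.8350 m from the pivot; τ = Mg(L/2) cos 28° = 5.874 N·m.
α = τ/I = 5.874/0.7558 = 7.772 rad/s².

α ≈ 7.77 rad/s²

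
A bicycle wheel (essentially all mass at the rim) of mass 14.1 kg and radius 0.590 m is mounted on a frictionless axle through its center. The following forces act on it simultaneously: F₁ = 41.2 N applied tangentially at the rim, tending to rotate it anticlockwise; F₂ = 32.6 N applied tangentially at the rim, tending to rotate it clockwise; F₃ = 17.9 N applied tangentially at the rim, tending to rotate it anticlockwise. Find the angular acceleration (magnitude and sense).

I = MR² = (14.1)(0.590)² = 4.908 kg·m².
Taking anticlockwise as positive: τ₁ = +(41.2)(0.590) = +24.31 N·m; τ₂ = −(32.6)(0.590) = −19.23 N·m; τ₃ = +(17.9)(0.590) = +10.56 N·m.
Net torque τ = 15.63 N·m.
α = τ/I = 15.63/4.908 = 3.185 rad/s².

α ≈ 3.19 rad/s², anticlockwise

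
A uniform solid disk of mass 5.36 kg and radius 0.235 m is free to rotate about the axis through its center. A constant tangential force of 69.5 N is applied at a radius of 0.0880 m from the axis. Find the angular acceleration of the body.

α ≈ 41.3 rad/s²

I = ½MR² = (1/2)(5.36)(0.235)² = 0.1480 kg·m².
τ = F·r = (69.5)(0.0880) = 6.116 N·m.
Newton's second law for rotation, τ = Iα, gives α = τ/I = 6.116/0.1480 = 41.32 rad/s².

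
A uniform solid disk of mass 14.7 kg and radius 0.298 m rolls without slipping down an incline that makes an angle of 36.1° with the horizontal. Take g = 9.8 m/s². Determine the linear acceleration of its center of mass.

Translation along the incline: Mg sinθ − f = Ma.
Rotation about the center: fR = Iα with I = ½MR². No-slip gives a = αR, so f = (I/R²)a = (1/2)M a.
Substituting: Mg sinθ = (1 + 0.5000)Ma, so a = g sinθ/(1 + 0.5000) = (9.8) sin 36.1° / 1.500 = 3.849 m/s².

a ≈ 3.85 m/s²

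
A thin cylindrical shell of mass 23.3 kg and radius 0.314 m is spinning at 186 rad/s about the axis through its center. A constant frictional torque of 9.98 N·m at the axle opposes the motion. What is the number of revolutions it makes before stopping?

≈ 634 revolutions

I = MR² = (23.3)(0.314)² = 2.297 kg·m².
The net torque has magnitude 9.98 N·m, opposing ω.
|α| = τ/I = 9.980/2.297 = 4.344 rad/s² (deceleration).
ω² = ω₀² − 2|α|θ with ω = 0 ⇒ θ = ω₀²/(2|α|) = 3982 rad = 633.7 rev.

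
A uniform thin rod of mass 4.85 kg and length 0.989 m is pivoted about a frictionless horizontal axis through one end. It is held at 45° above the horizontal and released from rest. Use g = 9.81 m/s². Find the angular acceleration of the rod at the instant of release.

α ≈ 10.5 rad/s²

About the pivot, I = (1/3)ML² = (1/3)(4.85)(0.989)² = 1.581 kg·m².
The weight acts at the center, a distance L/2 = 0.4945 m from the pivot; τ = Mg(L/2) cos 45° = 16.64 N·m.
α = τ/I = 16.64/1.581 = 10.52 rad/s².
(Equivalently α = (3g/(2L)) cos 45° = 10.52 rad/s².)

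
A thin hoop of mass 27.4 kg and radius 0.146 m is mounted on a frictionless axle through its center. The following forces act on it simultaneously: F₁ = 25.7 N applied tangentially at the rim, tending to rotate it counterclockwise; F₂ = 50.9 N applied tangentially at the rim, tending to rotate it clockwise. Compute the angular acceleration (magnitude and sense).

I = MR² = (27.4)(0.146)² = 0.5841 kg·m².
Taking counterclockwise as positive: τ₁ = +(25.7)(0.146) = +3.752 N·m; τ₂ = −(50.9)(0.146) = −7.431 N·m.
Net torque τ = -3.679 N·m.
α = τ/I = -3.679/0.5841 = -6.299 rad/s².

α ≈ 6.30 rad/s², clockwise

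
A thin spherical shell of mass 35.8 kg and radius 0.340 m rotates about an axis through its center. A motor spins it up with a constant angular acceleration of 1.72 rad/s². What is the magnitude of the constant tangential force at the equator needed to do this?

I = (2/3)MR² = (2/3)(35.8)(0.340)² = 2.759 kg·m².
The required torque is τ = Iα = (2.759)(1.720) = 4.745 N·m.
A tangential force at the equator gives τ = FR, so F = τ/R = 4.745/0.340 = 13.96 N.

F ≈ 14.0 N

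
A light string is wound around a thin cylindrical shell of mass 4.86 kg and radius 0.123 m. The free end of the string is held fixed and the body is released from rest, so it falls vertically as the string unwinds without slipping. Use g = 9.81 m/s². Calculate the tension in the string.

T ≈ 23.8 N

Translation: Mg − T = Ma. Rotation about the center: TR = Iα with I = MR².
With a = αR: T = (I/R²)a = M a, so Mg = (1 + 1.000)Ma.
a = g/(1 + 1.000) = 9.81/2.000 = 4.905 m/s².
T = 1.000·M·a = (1.000)(4.86)(4.905) = 23.84 N.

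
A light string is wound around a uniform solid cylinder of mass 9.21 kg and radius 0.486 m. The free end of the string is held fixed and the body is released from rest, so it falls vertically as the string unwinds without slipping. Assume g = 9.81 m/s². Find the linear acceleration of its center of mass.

a ≈ 6.54 m/s²

Translation: Mg − T = Ma. Rotation about the center: TR = Iα with I = ½MR².
With a = αR: T = (I/R²)a = (1/2)M a, so Mg = (1 + 0.5000)Ma.
a = g/(1 + 0.5000) = 9.81/1.500 = 6.540 m/s².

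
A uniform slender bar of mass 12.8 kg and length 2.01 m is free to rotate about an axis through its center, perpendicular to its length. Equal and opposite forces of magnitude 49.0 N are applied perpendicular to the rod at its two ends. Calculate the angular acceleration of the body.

α ≈ 22.9 rad/s²

I = (1/12)ML² = (1/12)(12.8)(2.01)² = 4.309 kg·m².
The couple gives τ = F·(L/2) + F·(L/2) = F L = (49.0)(2.01) = 98.49 N·m.
From τ = Iα: α = 98.49/4.309 = 22.85 rad/s².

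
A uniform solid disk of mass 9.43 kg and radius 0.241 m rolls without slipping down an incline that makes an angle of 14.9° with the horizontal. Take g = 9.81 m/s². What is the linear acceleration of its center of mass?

Translation along the incline: Mg sinθ − f = Ma.
Rotation about the center: fR = Iα with I = ½MR². No-slip gives a = αR, so f = (I/R²)a = (1/2)M a.
Substituting: Mg sinθ = (1 + 0.5000)Ma, so a = g sinθ/(1 + 0.5000) = (9.81) sin 14.9° / 1.500 = 1.682 m/s².

a ≈ 1.68 m/s²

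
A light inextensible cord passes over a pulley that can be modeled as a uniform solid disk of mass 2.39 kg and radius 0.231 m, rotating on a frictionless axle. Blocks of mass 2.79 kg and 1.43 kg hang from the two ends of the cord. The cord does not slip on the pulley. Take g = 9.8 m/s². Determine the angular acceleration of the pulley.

α ≈ 10.7 rad/s²

I = ½MR² = (1/2)(2.39)(0.231)² = 0.06377 kg·m².
Heavier block: m₁g − T₁ = m₁a. Lighter block: T₂ − m₂g = m₂a.
Pulley: (T₁ − T₂)R = Iα = I(a/R), so T₁ − T₂ = (I/R²)a = (1/2)M_p a = 1.195·a.
Adding the three: (m₁ − m₂)g = (m₁ + m₂ + 1.195)a, so a = (2.79 − 1.43)(9.8)/(2.79 + 1.43 + 1.195) = 2.461 m/s².
α = a/R = 2.461/0.231 = 10.66 rad/s².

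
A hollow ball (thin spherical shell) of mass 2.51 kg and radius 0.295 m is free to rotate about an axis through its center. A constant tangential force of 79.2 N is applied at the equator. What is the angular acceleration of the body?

α ≈ 160 rad/s²

I = (2/3)MR² = (2/3)(2.51)(0.295)² = 0.1456 kg·m².
τ = F R = (79.2)(0.295) = 23.36 N·m.
From τ = Iα: α = 23.36/0.1456 = 160.4 rad/s².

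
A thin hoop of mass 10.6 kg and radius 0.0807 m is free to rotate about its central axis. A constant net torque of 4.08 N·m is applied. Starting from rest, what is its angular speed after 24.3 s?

I = MR² = (10.6)(0.0807)² = 0.06903 kg·m².
α = τ/I = 4.08/0.06903 = 59.10 rad/s².
ω = ω₀ + αt = 0 + (59.10)(24.3) = 1436 rad/s.

ω ≈ 1440 rad/s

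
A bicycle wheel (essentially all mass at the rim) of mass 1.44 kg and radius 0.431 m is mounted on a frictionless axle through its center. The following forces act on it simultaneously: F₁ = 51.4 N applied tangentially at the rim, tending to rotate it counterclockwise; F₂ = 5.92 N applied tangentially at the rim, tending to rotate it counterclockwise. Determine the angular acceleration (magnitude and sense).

I = MR² = (1.44)(0.431)² = 0.2675 kg·m².
Taking counterclockwise as positive: τ₁ = +(51.4)(0.431) = +22.15 N·m; τ₂ = +(5.92)(0.431) = +2.552 N·m.
Net torque τ = 24.70 N·m.
α = τ/I = 24.70/0.2675 = 92.36 rad/s².

α ≈ 92.4 rad/s², counterclockwise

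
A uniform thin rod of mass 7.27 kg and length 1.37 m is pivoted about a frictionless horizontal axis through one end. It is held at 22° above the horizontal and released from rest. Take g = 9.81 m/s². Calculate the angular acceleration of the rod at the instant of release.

α ≈ 9.96 rad/s²

About the pivot, I = (1/3)ML² = (1/3)(7.27)(1.37)² = 4.548 kg·m².
The weight acts at the center, a distance L/2 = 0.6850 m from the pivot; τ = Mg(L/2) cos 22° = 45.30 N·m.
α = τ/I = 45.30/4.548 = 9.959 rad/s².
(Equivalently α = (3g/(2L)) cos 22° = 9.959 rad/s².)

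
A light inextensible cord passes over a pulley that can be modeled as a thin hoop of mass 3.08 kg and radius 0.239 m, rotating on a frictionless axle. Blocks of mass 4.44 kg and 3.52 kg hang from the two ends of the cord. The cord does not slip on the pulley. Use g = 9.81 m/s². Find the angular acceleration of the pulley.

I = MR² = (3.08)(0.239)² = 0.1759 kg·m².
Heavier block: m₁g − T₁ = m₁a. Lighter block: T₂ − m₂g = m₂a.
Pulley: (T₁ − T₂)R = Iα = I(a/R), so T₁ − T₂ = (I/R²)a = 1·M_p a = 3.080·a.
Adding the three: (m₁ − m₂)g = (m₁ + m₂ + 3.080)a, so a = (4.44 − 3.52)(9.81)/(4.44 + 3.52 + 3.080) = 0.8175 m/s².
α = a/R = 0.8175/0.239 = 3.421 rad/s².

α ≈ 3.42 rad/s²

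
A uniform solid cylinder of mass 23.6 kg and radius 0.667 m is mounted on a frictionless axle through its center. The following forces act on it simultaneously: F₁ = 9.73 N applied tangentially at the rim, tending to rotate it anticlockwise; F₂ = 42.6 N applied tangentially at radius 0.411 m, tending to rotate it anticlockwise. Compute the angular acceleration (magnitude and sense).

α ≈ 4.57 rad/s², anticlockwise

I = ½MR² = (1/2)(23.6)(0.667)² = 5.250 kg·m².
Taking anticlockwise as positive: τ₁ = +(9.73)(0.667) = +6.490 N·m; τ₂ = +(42.6)(0.411) = +17.51 N·m.
Net torque τ = 24.00 N·m.
α = τ/I = 24.00/5.250 = 4.571 rad/s².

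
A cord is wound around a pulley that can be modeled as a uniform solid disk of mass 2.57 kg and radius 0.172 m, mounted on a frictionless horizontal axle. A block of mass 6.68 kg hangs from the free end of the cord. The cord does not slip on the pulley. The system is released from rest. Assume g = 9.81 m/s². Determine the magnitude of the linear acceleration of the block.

a ≈ 8.23 m/s²

I = ½MR² = (1/2)(2.57)(0.172)² = 0.03802 kg·m².
Block: mg − T = ma. Pulley: TR = Iα. No-slip: a = αR, so T = (I/R²)a = 1.285·a.
Then mg = (m + 1.285)a, so a = (6.68)(9.81)/(6.68 + 1.285) = 8.227 m/s².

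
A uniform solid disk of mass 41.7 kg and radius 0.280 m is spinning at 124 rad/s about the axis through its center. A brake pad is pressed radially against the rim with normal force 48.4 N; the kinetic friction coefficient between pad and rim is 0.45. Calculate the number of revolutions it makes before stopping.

≈ 328 revolutions

I = ½MR² = (1/2)(41.7)(0.280)² = 1.635 kg·m².
Friction force f = μN = (0.45)(48.4) = 21.78 N at the rim; torque magnitude τ = fR = 6.098 N·m, opposing ω.
|α| = τ/I = 6.098/1.635 = 3.731 rad/s² (deceleration).
ω² = ω₀² − 2|α|θ with ω = 0 ⇒ θ = ω₀²/(2|α|) = 2061 rad = 328.0 rev.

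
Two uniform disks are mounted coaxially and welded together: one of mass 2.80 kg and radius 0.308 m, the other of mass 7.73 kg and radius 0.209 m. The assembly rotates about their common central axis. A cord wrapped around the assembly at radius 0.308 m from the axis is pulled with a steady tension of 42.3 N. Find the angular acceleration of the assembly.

α ≈ 43.2 rad/s²

I = ½M₁R₁² + ½M₂R₂² = ½(2.80)(0.308)² + ½(7.73)(0.209)² = 0.3016 kg·m².
τ = F r = (42.3)(0.308) = 13.03 N·m.
α = τ/I = 13.03/0.3016 = 43.19 rad/s².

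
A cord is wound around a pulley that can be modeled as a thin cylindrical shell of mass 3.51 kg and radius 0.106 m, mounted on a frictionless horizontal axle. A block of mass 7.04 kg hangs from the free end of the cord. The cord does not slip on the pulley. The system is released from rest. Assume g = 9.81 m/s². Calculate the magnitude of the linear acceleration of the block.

a ≈ 6.55 m/s²

I = MR² = (3.51)(0.106)² = 0.03944 kg·m².
Block: mg − T = ma. Pulley: TR = Iα. No-slip: a = αR, so T = (I/R²)a = 3.510·a.
Then mg = (m + 3.510)a, so a = (7.04)(9.81)/(7.04 + 3.510) = 6.546 m/s².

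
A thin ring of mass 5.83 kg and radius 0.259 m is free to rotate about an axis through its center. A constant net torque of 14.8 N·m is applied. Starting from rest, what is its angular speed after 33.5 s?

I = MR² = (5.83)(0.259)² = 0.3911 kg·m².
α = τ/I = 14.8/0.3911 = 37.84 rad/s².
ω = ω₀ + αt = 0 + (37.84)(33.5) = 1268 rad/s.

ω ≈ 1270 rad/s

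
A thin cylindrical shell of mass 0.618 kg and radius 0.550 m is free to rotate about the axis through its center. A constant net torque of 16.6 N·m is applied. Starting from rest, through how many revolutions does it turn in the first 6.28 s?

≈ 279 revolutions

I = MR² = (0.618)(0.550)² = 0.1869 kg·m².
α = τ/I = 16.6/0.1869 = 88.80 rad/s².
θ = ½αt² = ½(88.80)(6.28)² = 1751 rad.
Revolutions = θ/(2π) = 278.7.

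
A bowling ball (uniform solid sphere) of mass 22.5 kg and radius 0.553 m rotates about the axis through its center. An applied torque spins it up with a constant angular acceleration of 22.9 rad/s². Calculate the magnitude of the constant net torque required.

I = (2/5)MR² = (2/5)(22.5)(0.553)² = 2.752 kg·m².
τ = Iα = (2.752)(22.90) = 63.03 N·m.

τ ≈ 63.0 N·m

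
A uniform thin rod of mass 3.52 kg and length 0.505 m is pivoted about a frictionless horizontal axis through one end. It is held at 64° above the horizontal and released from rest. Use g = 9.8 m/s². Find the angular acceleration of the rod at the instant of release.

α ≈ 12.8 rad/s²

About the pivot, I = (1/3)ML² = (1/3)(3.52)(0.505)² = 0.2992 kg·m².
The weight acts at the center, a distance L/2 = 0.2525 m from the pivot; τ = Mg(L/2) cos 64° = 3.818 N·m.
α = τ/I = 3.818/0.2992 = 12.76 rad/s².
(Equivalently α = (3g/(2L)) cos 64° = 12.76 rad/s².)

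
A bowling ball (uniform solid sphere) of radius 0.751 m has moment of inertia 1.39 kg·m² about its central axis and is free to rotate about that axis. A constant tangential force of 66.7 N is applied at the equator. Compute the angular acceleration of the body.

α ≈ 36.0 rad/s²

τ = F R = (66.7)(0.751) = 50.09 N·m.
From τ = Iα: α = 50.09/1.390 = 36.04 rad/s².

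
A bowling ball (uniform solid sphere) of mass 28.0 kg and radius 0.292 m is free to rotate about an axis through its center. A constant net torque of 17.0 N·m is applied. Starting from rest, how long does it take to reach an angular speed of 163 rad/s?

t ≈ 9.16 s

I = (2/5)MR² = (2/5)(28.0)(0.292)² = 0.9550 kg·m².
α = τ/I = 17.0/0.9550 = 17.80 rad/s².
ω = αt ⇒ t = ω/α = 163/17.80 = 9.156 s.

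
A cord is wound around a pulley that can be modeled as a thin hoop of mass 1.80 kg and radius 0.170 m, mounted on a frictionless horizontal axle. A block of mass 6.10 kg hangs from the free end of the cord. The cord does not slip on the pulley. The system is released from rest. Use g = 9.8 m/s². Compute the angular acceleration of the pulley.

α ≈ 44.5 rad/s²

I = MR² = (1.80)(0.170)² = 0.05202 kg·m².
Block: mg − T = ma. Pulley: TR = Iα. No-slip: a = αR, so T = (I/R²)a = 1.800·a.
Then mg = (m + 1.800)a, so a = (6.10)(9.8)/(6.10 + 1.800) = 7.567 m/s².
α = a/R = 7.567/0.170 = 44.51 rad/s².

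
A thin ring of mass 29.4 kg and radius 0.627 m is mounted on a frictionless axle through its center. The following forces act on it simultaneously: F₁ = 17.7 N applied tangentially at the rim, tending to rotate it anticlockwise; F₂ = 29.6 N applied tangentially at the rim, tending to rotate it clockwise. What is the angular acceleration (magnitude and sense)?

I = MR² = (29.4)(0.627)² = 11.56 kg·m².
Taking anticlockwise as positive: τ₁ = +(17.7)(0.627) = +11.10 N·m; τ₂ = −(29.6)(0.627) = −18.56 N·m.
Net torque τ = -7.461 N·m.
α = τ/I = -7.461/11.56 = -0.6456 rad/s².

α ≈ 0.646 rad/s², clockwise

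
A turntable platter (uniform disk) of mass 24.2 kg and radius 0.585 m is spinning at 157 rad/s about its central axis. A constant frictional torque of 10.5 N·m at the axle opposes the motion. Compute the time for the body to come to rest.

I = ½MR² = (1/2)(24.2)(0.585)² = 4.141 kg·m².
The net torque has magnitude 10.5 N·m, opposing ω.
|α| = τ/I = 10.50/4.141 = 2.536 rad/s² (deceleration).
0 = ω₀ − |α|t ⇒ t = ω₀/|α| = 157/2.536 = 61.92 s.

t ≈ 61.9 s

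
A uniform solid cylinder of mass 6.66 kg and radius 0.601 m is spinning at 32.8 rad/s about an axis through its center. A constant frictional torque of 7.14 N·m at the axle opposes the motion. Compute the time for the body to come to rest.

I = ½MR² = (1/2)(6.66)(0.601)² = 1.203 kg·m².
The net torque has magnitude 7.14 N·m, opposing ω.
|α| = τ/I = 7.140/1.203 = 5.936 rad/s² (deceleration).
0 = ω₀ − |α|t ⇒ t = ω₀/|α| = 32.8/5.936 = 5.525 s.

t ≈ 5.53 s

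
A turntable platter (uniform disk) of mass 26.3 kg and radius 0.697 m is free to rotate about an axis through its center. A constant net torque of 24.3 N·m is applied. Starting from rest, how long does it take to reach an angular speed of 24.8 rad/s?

t ≈ 6.52 s

I = ½MR² = (1/2)(26.3)(0.697)² = 6.388 kg·m².
α = τ/I = 24.3/6.388 = 3.804 rad/s².
ω = αt ⇒ t = ω/α = 24.8/3.804 = 6.520 s.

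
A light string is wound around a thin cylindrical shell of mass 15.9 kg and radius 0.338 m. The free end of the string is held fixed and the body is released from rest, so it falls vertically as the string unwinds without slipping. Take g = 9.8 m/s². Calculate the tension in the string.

Translation: Mg − T = Ma. Rotation about the center: TR = Iα with I = MR².
With a = αR: T = (I/R²)a = M a, so Mg = (1 + 1.000)Ma.
a = g/(1 + 1.000) = 9.8/2.000 = 4.900 m/s².
T = 1.000·M·a = (1.000)(15.9)(4.900) = 77.91 N.

T ≈ 77.9 N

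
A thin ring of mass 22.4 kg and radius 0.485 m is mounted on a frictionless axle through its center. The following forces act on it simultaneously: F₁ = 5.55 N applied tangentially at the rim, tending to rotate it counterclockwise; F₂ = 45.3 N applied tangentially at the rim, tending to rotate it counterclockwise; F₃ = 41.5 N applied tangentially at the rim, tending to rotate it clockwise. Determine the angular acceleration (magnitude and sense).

α ≈ 0.861 rad/s², counterclockwise

I = MR² = (22.4)(0.485)² = 5.269 kg·m².
Taking counterclockwise as positive: τ₁ = +(5.55)(0.485) = +2.692 N·m; τ₂ = +(45.3)(0.485) = +21.97 N·m; τ₃ = −(41.5)(0.485) = −20.13 N·m.
Net torque τ = 4.535 N·m.
α = τ/I = 4.535/5.269 = 0.8606 rad/s².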